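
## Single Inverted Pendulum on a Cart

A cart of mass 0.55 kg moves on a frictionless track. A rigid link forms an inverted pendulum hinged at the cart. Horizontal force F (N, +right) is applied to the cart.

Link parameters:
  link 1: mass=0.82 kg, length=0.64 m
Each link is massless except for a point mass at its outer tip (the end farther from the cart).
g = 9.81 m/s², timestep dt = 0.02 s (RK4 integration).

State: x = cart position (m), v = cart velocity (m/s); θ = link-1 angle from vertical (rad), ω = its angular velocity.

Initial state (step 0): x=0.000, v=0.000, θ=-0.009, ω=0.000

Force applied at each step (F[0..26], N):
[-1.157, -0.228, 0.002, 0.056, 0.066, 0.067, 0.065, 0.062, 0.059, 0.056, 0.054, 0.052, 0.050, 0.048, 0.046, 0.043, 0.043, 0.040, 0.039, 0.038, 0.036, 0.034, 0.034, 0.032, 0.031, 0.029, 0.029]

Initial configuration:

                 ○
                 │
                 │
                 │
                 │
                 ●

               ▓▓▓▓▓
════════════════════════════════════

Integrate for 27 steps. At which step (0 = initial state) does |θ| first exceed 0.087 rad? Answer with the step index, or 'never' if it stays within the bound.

Answer: never

Derivation:
apply F[0]=-1.157 → step 1: x=-0.000, v=-0.039, θ=-0.008, ω=0.059
apply F[1]=-0.228 → step 2: x=-0.001, v=-0.046, θ=-0.007, ω=0.066
apply F[2]=+0.002 → step 3: x=-0.002, v=-0.044, θ=-0.006, ω=0.061
apply F[3]=+0.056 → step 4: x=-0.003, v=-0.040, θ=-0.005, ω=0.054
apply F[4]=+0.066 → step 5: x=-0.004, v=-0.036, θ=-0.004, ω=0.047
apply F[5]=+0.067 → step 6: x=-0.004, v=-0.033, θ=-0.003, ω=0.040
apply F[6]=+0.065 → step 7: x=-0.005, v=-0.030, θ=-0.002, ω=0.035
apply F[7]=+0.062 → step 8: x=-0.006, v=-0.027, θ=-0.001, ω=0.030
apply F[8]=+0.059 → step 9: x=-0.006, v=-0.025, θ=-0.001, ω=0.026
apply F[9]=+0.056 → step 10: x=-0.007, v=-0.022, θ=-0.000, ω=0.022
apply F[10]=+0.054 → step 11: x=-0.007, v=-0.020, θ=-0.000, ω=0.019
apply F[11]=+0.052 → step 12: x=-0.007, v=-0.018, θ=0.000, ω=0.016
apply F[12]=+0.050 → step 13: x=-0.008, v=-0.017, θ=0.001, ω=0.013
apply F[13]=+0.048 → step 14: x=-0.008, v=-0.015, θ=0.001, ω=0.011
apply F[14]=+0.046 → step 15: x=-0.008, v=-0.014, θ=0.001, ω=0.009
apply F[15]=+0.043 → step 16: x=-0.009, v=-0.013, θ=0.001, ω=0.008
apply F[16]=+0.043 → step 17: x=-0.009, v=-0.011, θ=0.001, ω=0.006
apply F[17]=+0.040 → step 18: x=-0.009, v=-0.010, θ=0.001, ω=0.005
apply F[18]=+0.039 → step 19: x=-0.009, v=-0.009, θ=0.002, ω=0.004
apply F[19]=+0.038 → step 20: x=-0.009, v=-0.008, θ=0.002, ω=0.003
apply F[20]=+0.036 → step 21: x=-0.010, v=-0.008, θ=0.002, ω=0.002
apply F[21]=+0.034 → step 22: x=-0.010, v=-0.007, θ=0.002, ω=0.001
apply F[22]=+0.034 → step 23: x=-0.010, v=-0.006, θ=0.002, ω=0.001
apply F[23]=+0.032 → step 24: x=-0.010, v=-0.005, θ=0.002, ω=0.000
apply F[24]=+0.031 → step 25: x=-0.010, v=-0.005, θ=0.002, ω=-0.000
apply F[25]=+0.029 → step 26: x=-0.010, v=-0.004, θ=0.002, ω=-0.000
apply F[26]=+0.029 → step 27: x=-0.010, v=-0.004, θ=0.002, ω=-0.001
max |θ| = 0.009 ≤ 0.087 over all 28 states.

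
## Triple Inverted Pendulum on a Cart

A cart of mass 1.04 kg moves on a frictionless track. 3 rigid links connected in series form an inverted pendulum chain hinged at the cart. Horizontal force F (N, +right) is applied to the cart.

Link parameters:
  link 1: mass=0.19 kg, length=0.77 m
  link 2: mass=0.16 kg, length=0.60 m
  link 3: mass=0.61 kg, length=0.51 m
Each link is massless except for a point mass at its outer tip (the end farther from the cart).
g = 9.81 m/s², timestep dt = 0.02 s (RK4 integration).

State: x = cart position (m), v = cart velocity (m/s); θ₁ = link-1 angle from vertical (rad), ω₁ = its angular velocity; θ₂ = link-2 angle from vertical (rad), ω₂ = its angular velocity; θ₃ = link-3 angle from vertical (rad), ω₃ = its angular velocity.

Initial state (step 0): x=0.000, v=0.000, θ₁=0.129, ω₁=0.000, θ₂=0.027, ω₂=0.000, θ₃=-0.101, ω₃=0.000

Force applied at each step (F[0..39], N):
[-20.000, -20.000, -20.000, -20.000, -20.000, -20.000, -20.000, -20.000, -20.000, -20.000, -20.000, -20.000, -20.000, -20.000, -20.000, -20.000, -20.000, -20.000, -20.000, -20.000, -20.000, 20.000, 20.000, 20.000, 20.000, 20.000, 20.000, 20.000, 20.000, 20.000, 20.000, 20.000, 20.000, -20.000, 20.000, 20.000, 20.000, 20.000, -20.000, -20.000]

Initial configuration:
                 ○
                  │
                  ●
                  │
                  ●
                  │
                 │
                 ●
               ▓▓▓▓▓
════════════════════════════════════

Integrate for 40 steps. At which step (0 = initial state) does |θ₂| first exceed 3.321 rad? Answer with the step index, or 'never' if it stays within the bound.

Answer: never

Derivation:
apply F[0]=-20.000 → step 1: x=-0.004, v=-0.400, θ₁=0.135, ω₁=0.617, θ₂=0.027, ω₂=-0.010, θ₃=-0.103, ω₃=-0.152
apply F[1]=-20.000 → step 2: x=-0.016, v=-0.799, θ₁=0.154, ω₁=1.234, θ₂=0.027, ω₂=-0.029, θ₃=-0.107, ω₃=-0.287
apply F[2]=-20.000 → step 3: x=-0.036, v=-1.196, θ₁=0.184, ω₁=1.841, θ₂=0.026, ω₂=-0.057, θ₃=-0.114, ω₃=-0.385
apply F[3]=-20.000 → step 4: x=-0.064, v=-1.587, θ₁=0.227, ω₁=2.420, θ₂=0.024, ω₂=-0.078, θ₃=-0.122, ω₃=-0.430
apply F[4]=-20.000 → step 5: x=-0.099, v=-1.968, θ₁=0.281, ω₁=2.946, θ₂=0.023, ω₂=-0.063, θ₃=-0.131, ω₃=-0.410
apply F[5]=-20.000 → step 6: x=-0.142, v=-2.336, θ₁=0.344, ω₁=3.394, θ₂=0.022, ω₂=0.025, θ₃=-0.138, ω₃=-0.329
apply F[6]=-20.000 → step 7: x=-0.193, v=-2.689, θ₁=0.416, ω₁=3.755, θ₂=0.024, ω₂=0.213, θ₃=-0.143, ω₃=-0.196
apply F[7]=-20.000 → step 8: x=-0.250, v=-3.026, θ₁=0.494, ω₁=4.032, θ₂=0.031, ω₂=0.510, θ₃=-0.146, ω₃=-0.027
apply F[8]=-20.000 → step 9: x=-0.314, v=-3.348, θ₁=0.577, ω₁=4.236, θ₂=0.046, ω₂=0.910, θ₃=-0.144, ω₃=0.169
apply F[9]=-20.000 → step 10: x=-0.384, v=-3.657, θ₁=0.663, ω₁=4.375, θ₂=0.068, ω₂=1.399, θ₃=-0.139, ω₃=0.391
apply F[10]=-20.000 → step 11: x=-0.460, v=-3.953, θ₁=0.751, ω₁=4.454, θ₂=0.102, ω₂=1.961, θ₃=-0.128, ω₃=0.642
apply F[11]=-20.000 → step 12: x=-0.542, v=-4.236, θ₁=0.841, ω₁=4.474, θ₂=0.147, ω₂=2.576, θ₃=-0.113, ω₃=0.935
apply F[12]=-20.000 → step 13: x=-0.629, v=-4.506, θ₁=0.930, ω₁=4.429, θ₂=0.205, ω₂=3.222, θ₃=-0.091, ω₃=1.285
apply F[13]=-20.000 → step 14: x=-0.722, v=-4.764, θ₁=1.018, ω₁=4.315, θ₂=0.276, ω₂=3.873, θ₃=-0.061, ω₃=1.712
apply F[14]=-20.000 → step 15: x=-0.820, v=-5.011, θ₁=1.102, ω₁=4.125, θ₂=0.360, ω₂=4.501, θ₃=-0.022, ω₃=2.241
apply F[15]=-20.000 → step 16: x=-0.922, v=-5.244, θ₁=1.182, ω₁=3.858, θ₂=0.456, ω₂=5.076, θ₃=0.030, ω₃=2.899
apply F[16]=-20.000 → step 17: x=-1.029, v=-5.464, θ₁=1.256, ω₁=3.512, θ₂=0.562, ω₂=5.564, θ₃=0.095, ω₃=3.711
apply F[17]=-20.000 → step 18: x=-1.141, v=-5.668, θ₁=1.322, ω₁=3.091, θ₂=0.678, ω₂=5.926, θ₃=0.179, ω₃=4.706
apply F[18]=-20.000 → step 19: x=-1.256, v=-5.851, θ₁=1.379, ω₁=2.598, θ₂=0.798, ω₂=6.118, θ₃=0.285, ω₃=5.907
apply F[19]=-20.000 → step 20: x=-1.375, v=-6.005, θ₁=1.426, ω₁=2.037, θ₂=0.921, ω₂=6.090, θ₃=0.417, ω₃=7.344
apply F[20]=-20.000 → step 21: x=-1.496, v=-6.111, θ₁=1.460, ω₁=1.400, θ₂=1.040, ω₂=5.794, θ₃=0.581, ω₃=9.047
apply F[21]=+20.000 → step 22: x=-1.613, v=-5.630, θ₁=1.485, ω₁=1.076, θ₂=1.148, ω₂=4.987, θ₃=0.772, ω₃=10.072
apply F[22]=+20.000 → step 23: x=-1.721, v=-5.095, θ₁=1.503, ω₁=0.736, θ₂=1.240, ω₂=4.259, θ₃=0.984, ω₃=11.103
apply F[23]=+20.000 → step 24: x=-1.816, v=-4.476, θ₁=1.514, ω₁=0.370, θ₂=1.321, ω₂=3.876, θ₃=1.214, ω₃=11.916
apply F[24]=+20.000 → step 25: x=-1.899, v=-3.781, θ₁=1.518, ω₁=0.084, θ₂=1.400, ω₂=4.180, θ₃=1.456, ω₃=12.049
apply F[25]=+20.000 → step 26: x=-1.968, v=-3.083, θ₁=1.519, ω₁=0.054, θ₂=1.492, ω₂=5.115, θ₃=1.690, ω₃=11.323
apply F[26]=+20.000 → step 27: x=-2.023, v=-2.439, θ₁=1.523, ω₁=0.334, θ₂=1.606, ω₂=6.227, θ₃=1.905, ω₃=10.120
apply F[27]=+20.000 → step 28: x=-2.066, v=-1.847, θ₁=1.534, ω₁=0.877, θ₂=1.740, ω₂=7.190, θ₃=2.095, ω₃=8.801
apply F[28]=+20.000 → step 29: x=-2.097, v=-1.290, θ₁=1.559, ω₁=1.643, θ₂=1.892, ω₂=7.894, θ₃=2.258, ω₃=7.527
apply F[29]=+20.000 → step 30: x=-2.117, v=-0.750, θ₁=1.601, ω₁=2.612, θ₂=2.054, ω₂=8.312, θ₃=2.396, ω₃=6.368
apply F[30]=+20.000 → step 31: x=-2.127, v=-0.214, θ₁=1.665, ω₁=3.771, θ₂=2.222, ω₂=8.424, θ₃=2.513, ω₃=5.367
apply F[31]=+20.000 → step 32: x=-2.126, v=0.335, θ₁=1.753, ω₁=5.112, θ₂=2.389, ω₂=8.182, θ₃=2.612, ω₃=4.561
apply F[32]=+20.000 → step 33: x=-2.113, v=0.915, θ₁=1.871, ω₁=6.631, θ₂=2.546, ω₂=7.496, θ₃=2.697, ω₃=3.966
apply F[33]=-20.000 → step 34: x=-2.095, v=0.960, θ₁=2.022, ω₁=8.552, θ₂=2.675, ω₂=5.280, θ₃=2.770, ω₃=3.390
apply F[34]=+20.000 → step 35: x=-2.068, v=1.707, θ₁=2.213, ω₁=10.591, θ₂=2.762, ω₂=3.311, θ₃=2.835, ω₃=3.055
apply F[35]=+20.000 → step 36: x=-2.025, v=2.729, θ₁=2.453, ω₁=13.698, θ₂=2.800, ω₂=0.283, θ₃=2.891, ω₃=2.383
apply F[36]=+20.000 → step 37: x=-1.955, v=4.366, θ₁=2.771, ω₁=17.871, θ₂=2.778, ω₂=-1.321, θ₃=2.915, ω₃=-0.695
apply F[37]=+20.000 → step 38: x=-1.854, v=5.496, θ₁=3.120, ω₁=15.931, θ₂=2.828, ω₂=6.887, θ₃=2.851, ω₃=-4.690
apply F[38]=-20.000 → step 39: x=-1.750, v=4.868, θ₁=3.382, ω₁=10.479, θ₂=3.031, ω₂=12.258, θ₃=2.774, ω₃=-2.117
apply F[39]=-20.000 → step 40: x=-1.660, v=4.080, θ₁=3.552, ω₁=6.905, θ₂=3.284, ω₂=12.575, θ₃=2.784, ω₃=3.197
max |θ₂| = 3.284 ≤ 3.321 over all 41 states.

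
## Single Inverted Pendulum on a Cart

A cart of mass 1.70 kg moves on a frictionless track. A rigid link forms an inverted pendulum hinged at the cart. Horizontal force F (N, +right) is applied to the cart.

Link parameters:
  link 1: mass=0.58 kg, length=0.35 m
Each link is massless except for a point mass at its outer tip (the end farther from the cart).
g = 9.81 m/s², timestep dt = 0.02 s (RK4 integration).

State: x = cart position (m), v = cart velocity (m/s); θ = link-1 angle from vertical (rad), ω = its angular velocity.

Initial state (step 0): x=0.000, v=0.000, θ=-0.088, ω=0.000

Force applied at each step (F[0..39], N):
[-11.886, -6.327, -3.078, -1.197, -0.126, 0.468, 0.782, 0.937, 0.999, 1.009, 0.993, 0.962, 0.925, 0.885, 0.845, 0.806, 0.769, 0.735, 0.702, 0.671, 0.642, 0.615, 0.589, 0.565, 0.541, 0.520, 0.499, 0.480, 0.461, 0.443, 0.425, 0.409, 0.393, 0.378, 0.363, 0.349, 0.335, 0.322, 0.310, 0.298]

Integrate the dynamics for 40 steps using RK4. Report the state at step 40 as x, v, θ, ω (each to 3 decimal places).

apply F[0]=-11.886 → step 1: x=-0.001, v=-0.134, θ=-0.085, ω=0.332
apply F[1]=-6.327 → step 2: x=-0.005, v=-0.203, θ=-0.077, ω=0.483
apply F[2]=-3.078 → step 3: x=-0.009, v=-0.234, θ=-0.066, ω=0.532
apply F[3]=-1.197 → step 4: x=-0.014, v=-0.244, θ=-0.056, ω=0.527
apply F[4]=-0.126 → step 5: x=-0.019, v=-0.242, θ=-0.046, ω=0.493
apply F[5]=+0.468 → step 6: x=-0.023, v=-0.234, θ=-0.036, ω=0.447
apply F[6]=+0.782 → step 7: x=-0.028, v=-0.223, θ=-0.028, ω=0.396
apply F[7]=+0.937 → step 8: x=-0.032, v=-0.210, θ=-0.020, ω=0.347
apply F[8]=+0.999 → step 9: x=-0.036, v=-0.197, θ=-0.014, ω=0.301
apply F[9]=+1.009 → step 10: x=-0.040, v=-0.185, θ=-0.008, ω=0.258
apply F[10]=+0.993 → step 11: x=-0.044, v=-0.172, θ=-0.004, ω=0.220
apply F[11]=+0.962 → step 12: x=-0.047, v=-0.161, θ=0.000, ω=0.187
apply F[12]=+0.925 → step 13: x=-0.050, v=-0.150, θ=0.004, ω=0.158
apply F[13]=+0.885 → step 14: x=-0.053, v=-0.140, θ=0.007, ω=0.132
apply F[14]=+0.845 → step 15: x=-0.056, v=-0.131, θ=0.009, ω=0.110
apply F[15]=+0.806 → step 16: x=-0.058, v=-0.122, θ=0.011, ω=0.090
apply F[16]=+0.769 → step 17: x=-0.061, v=-0.114, θ=0.013, ω=0.073
apply F[17]=+0.735 → step 18: x=-0.063, v=-0.106, θ=0.014, ω=0.059
apply F[18]=+0.702 → step 19: x=-0.065, v=-0.099, θ=0.015, ω=0.046
apply F[19]=+0.671 → step 20: x=-0.067, v=-0.092, θ=0.016, ω=0.036
apply F[20]=+0.642 → step 21: x=-0.069, v=-0.086, θ=0.017, ω=0.026
apply F[21]=+0.615 → step 22: x=-0.070, v=-0.079, θ=0.017, ω=0.018
apply F[22]=+0.589 → step 23: x=-0.072, v=-0.074, θ=0.017, ω=0.012
apply F[23]=+0.565 → step 24: x=-0.073, v=-0.068, θ=0.018, ω=0.006
apply F[24]=+0.541 → step 25: x=-0.075, v=-0.063, θ=0.018, ω=0.001
apply F[25]=+0.520 → step 26: x=-0.076, v=-0.058, θ=0.018, ω=-0.003
apply F[26]=+0.499 → step 27: x=-0.077, v=-0.053, θ=0.018, ω=-0.007
apply F[27]=+0.480 → step 28: x=-0.078, v=-0.049, θ=0.017, ω=-0.010
apply F[28]=+0.461 → step 29: x=-0.079, v=-0.045, θ=0.017, ω=-0.012
apply F[29]=+0.443 → step 30: x=-0.080, v=-0.041, θ=0.017, ω=-0.014
apply F[30]=+0.425 → step 31: x=-0.081, v=-0.037, θ=0.017, ω=-0.016
apply F[31]=+0.409 → step 32: x=-0.081, v=-0.033, θ=0.016, ω=-0.017
apply F[32]=+0.393 → step 33: x=-0.082, v=-0.029, θ=0.016, ω=-0.018
apply F[33]=+0.378 → step 34: x=-0.082, v=-0.026, θ=0.016, ω=-0.019
apply F[34]=+0.363 → step 35: x=-0.083, v=-0.023, θ=0.015, ω=-0.020
apply F[35]=+0.349 → step 36: x=-0.083, v=-0.020, θ=0.015, ω=-0.020
apply F[36]=+0.335 → step 37: x=-0.084, v=-0.017, θ=0.014, ω=-0.021
apply F[37]=+0.322 → step 38: x=-0.084, v=-0.014, θ=0.014, ω=-0.021
apply F[38]=+0.310 → step 39: x=-0.084, v=-0.011, θ=0.013, ω=-0.021
apply F[39]=+0.298 → step 40: x=-0.084, v=-0.009, θ=0.013, ω=-0.021

Answer: x=-0.084, v=-0.009, θ=0.013, ω=-0.021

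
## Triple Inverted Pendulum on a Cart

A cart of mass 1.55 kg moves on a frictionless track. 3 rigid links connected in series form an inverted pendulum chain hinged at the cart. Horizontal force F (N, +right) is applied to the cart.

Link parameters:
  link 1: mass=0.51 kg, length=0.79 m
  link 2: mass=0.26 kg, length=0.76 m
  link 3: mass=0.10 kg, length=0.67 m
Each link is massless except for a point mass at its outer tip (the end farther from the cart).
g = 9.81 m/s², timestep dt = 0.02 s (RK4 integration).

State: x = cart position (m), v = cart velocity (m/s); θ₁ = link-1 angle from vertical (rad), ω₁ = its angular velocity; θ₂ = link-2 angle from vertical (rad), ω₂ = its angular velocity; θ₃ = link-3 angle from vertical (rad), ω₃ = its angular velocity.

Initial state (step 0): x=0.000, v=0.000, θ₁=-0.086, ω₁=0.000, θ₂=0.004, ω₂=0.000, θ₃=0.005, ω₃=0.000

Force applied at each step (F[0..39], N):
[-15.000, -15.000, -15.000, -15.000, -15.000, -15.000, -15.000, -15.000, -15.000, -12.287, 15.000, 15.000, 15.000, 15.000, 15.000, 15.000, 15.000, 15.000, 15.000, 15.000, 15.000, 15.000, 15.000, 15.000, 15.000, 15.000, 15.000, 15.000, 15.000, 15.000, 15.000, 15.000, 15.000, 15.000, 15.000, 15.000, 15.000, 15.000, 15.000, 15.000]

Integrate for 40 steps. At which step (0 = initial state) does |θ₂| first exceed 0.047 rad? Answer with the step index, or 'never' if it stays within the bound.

Answer: 22

Derivation:
apply F[0]=-15.000 → step 1: x=-0.002, v=-0.184, θ₁=-0.084, ω₁=0.194, θ₂=0.004, ω₂=0.042, θ₃=0.005, ω₃=0.000
apply F[1]=-15.000 → step 2: x=-0.007, v=-0.368, θ₁=-0.078, ω₁=0.390, θ₂=0.006, ω₂=0.082, θ₃=0.005, ω₃=0.000
apply F[2]=-15.000 → step 3: x=-0.017, v=-0.553, θ₁=-0.068, ω₁=0.590, θ₂=0.008, ω₂=0.119, θ₃=0.005, ω₃=-0.000
apply F[3]=-15.000 → step 4: x=-0.029, v=-0.739, θ₁=-0.055, ω₁=0.798, θ₂=0.010, ω₂=0.151, θ₃=0.005, ω₃=-0.002
apply F[4]=-15.000 → step 5: x=-0.046, v=-0.928, θ₁=-0.036, ω₁=1.016, θ₂=0.014, ω₂=0.177, θ₃=0.005, ω₃=-0.005
apply F[5]=-15.000 → step 6: x=-0.067, v=-1.119, θ₁=-0.014, ω₁=1.244, θ₂=0.017, ω₂=0.194, θ₃=0.005, ω₃=-0.009
apply F[6]=-15.000 → step 7: x=-0.091, v=-1.312, θ₁=0.013, ω₁=1.486, θ₂=0.021, ω₂=0.203, θ₃=0.005, ω₃=-0.014
apply F[7]=-15.000 → step 8: x=-0.119, v=-1.508, θ₁=0.046, ω₁=1.742, θ₂=0.025, ω₂=0.203, θ₃=0.004, ω₃=-0.020
apply F[8]=-15.000 → step 9: x=-0.151, v=-1.706, θ₁=0.083, ω₁=2.012, θ₂=0.029, ω₂=0.194, θ₃=0.004, ω₃=-0.026
apply F[9]=-12.287 → step 10: x=-0.187, v=-1.871, θ₁=0.126, ω₁=2.252, θ₂=0.033, ω₂=0.179, θ₃=0.003, ω₃=-0.032
apply F[10]=+15.000 → step 11: x=-0.223, v=-1.689, θ₁=0.169, ω₁=2.076, θ₂=0.036, ω₂=0.144, θ₃=0.002, ω₃=-0.041
apply F[11]=+15.000 → step 12: x=-0.255, v=-1.513, θ₁=0.209, ω₁=1.924, θ₂=0.039, ω₂=0.093, θ₃=0.002, ω₃=-0.053
apply F[12]=+15.000 → step 13: x=-0.283, v=-1.341, θ₁=0.246, ω₁=1.796, θ₂=0.040, ω₂=0.024, θ₃=0.000, ω₃=-0.066
apply F[13]=+15.000 → step 14: x=-0.308, v=-1.174, θ₁=0.281, ω₁=1.691, θ₂=0.040, ω₂=-0.061, θ₃=-0.001, ω₃=-0.081
apply F[14]=+15.000 → step 15: x=-0.330, v=-1.010, θ₁=0.314, ω₁=1.607, θ₂=0.037, ω₂=-0.163, θ₃=-0.003, ω₃=-0.096
apply F[15]=+15.000 → step 16: x=-0.349, v=-0.851, θ₁=0.345, ω₁=1.542, θ₂=0.033, ω₂=-0.282, θ₃=-0.005, ω₃=-0.110
apply F[16]=+15.000 → step 17: x=-0.364, v=-0.694, θ₁=0.376, ω₁=1.496, θ₂=0.026, ω₂=-0.415, θ₃=-0.007, ω₃=-0.123
apply F[17]=+15.000 → step 18: x=-0.377, v=-0.541, θ₁=0.405, ω₁=1.466, θ₂=0.016, ω₂=-0.564, θ₃=-0.010, ω₃=-0.134
apply F[18]=+15.000 → step 19: x=-0.386, v=-0.389, θ₁=0.434, ω₁=1.451, θ₂=0.003, ω₂=-0.727, θ₃=-0.013, ω₃=-0.141
apply F[19]=+15.000 → step 20: x=-0.392, v=-0.240, θ₁=0.463, ω₁=1.449, θ₂=-0.013, ω₂=-0.903, θ₃=-0.015, ω₃=-0.144
apply F[20]=+15.000 → step 21: x=-0.395, v=-0.091, θ₁=0.493, ω₁=1.459, θ₂=-0.033, ω₂=-1.092, θ₃=-0.018, ω₃=-0.143
apply F[21]=+15.000 → step 22: x=-0.396, v=0.056, θ₁=0.522, ω₁=1.477, θ₂=-0.057, ω₂=-1.292, θ₃=-0.021, ω₃=-0.136
apply F[22]=+15.000 → step 23: x=-0.393, v=0.203, θ₁=0.552, ω₁=1.503, θ₂=-0.084, ω₂=-1.501, θ₃=-0.024, ω₃=-0.125
apply F[23]=+15.000 → step 24: x=-0.388, v=0.351, θ₁=0.582, ω₁=1.533, θ₂=-0.117, ω₂=-1.718, θ₃=-0.026, ω₃=-0.110
apply F[24]=+15.000 → step 25: x=-0.379, v=0.498, θ₁=0.613, ω₁=1.565, θ₂=-0.153, ω₂=-1.941, θ₃=-0.028, ω₃=-0.093
apply F[25]=+15.000 → step 26: x=-0.368, v=0.646, θ₁=0.645, ω₁=1.596, θ₂=-0.194, ω₂=-2.167, θ₃=-0.030, ω₃=-0.076
apply F[26]=+15.000 → step 27: x=-0.353, v=0.795, θ₁=0.677, ω₁=1.625, θ₂=-0.240, ω₂=-2.395, θ₃=-0.031, ω₃=-0.062
apply F[27]=+15.000 → step 28: x=-0.336, v=0.945, θ₁=0.710, ω₁=1.649, θ₂=-0.290, ω₂=-2.622, θ₃=-0.032, ω₃=-0.055
apply F[28]=+15.000 → step 29: x=-0.316, v=1.094, θ₁=0.743, ω₁=1.666, θ₂=-0.345, ω₂=-2.849, θ₃=-0.033, ω₃=-0.060
apply F[29]=+15.000 → step 30: x=-0.292, v=1.244, θ₁=0.776, ω₁=1.675, θ₂=-0.404, ω₂=-3.073, θ₃=-0.035, ω₃=-0.080
apply F[30]=+15.000 → step 31: x=-0.266, v=1.394, θ₁=0.810, ω₁=1.676, θ₂=-0.468, ω₂=-3.296, θ₃=-0.037, ω₃=-0.122
apply F[31]=+15.000 → step 32: x=-0.236, v=1.542, θ₁=0.843, ω₁=1.667, θ₂=-0.536, ω₂=-3.518, θ₃=-0.040, ω₃=-0.191
apply F[32]=+15.000 → step 33: x=-0.204, v=1.689, θ₁=0.876, ω₁=1.648, θ₂=-0.608, ω₂=-3.740, θ₃=-0.045, ω₃=-0.292
apply F[33]=+15.000 → step 34: x=-0.169, v=1.834, θ₁=0.909, ω₁=1.619, θ₂=-0.685, ω₂=-3.962, θ₃=-0.052, ω₃=-0.432
apply F[34]=+15.000 → step 35: x=-0.131, v=1.975, θ₁=0.941, ω₁=1.580, θ₂=-0.767, ω₂=-4.186, θ₃=-0.062, ω₃=-0.618
apply F[35]=+15.000 → step 36: x=-0.090, v=2.112, θ₁=0.972, ω₁=1.533, θ₂=-0.853, ω₂=-4.413, θ₃=-0.077, ω₃=-0.858
apply F[36]=+15.000 → step 37: x=-0.046, v=2.244, θ₁=1.002, ω₁=1.478, θ₂=-0.943, ω₂=-4.641, θ₃=-0.097, ω₃=-1.160
apply F[37]=+15.000 → step 38: x=-0.000, v=2.369, θ₁=1.031, ω₁=1.417, θ₂=-1.039, ω₂=-4.869, θ₃=-0.124, ω₃=-1.533
apply F[38]=+15.000 → step 39: x=0.048, v=2.485, θ₁=1.059, ω₁=1.354, θ₂=-1.138, ω₂=-5.093, θ₃=-0.159, ω₃=-1.985
apply F[39]=+15.000 → step 40: x=0.099, v=2.592, θ₁=1.085, ω₁=1.295, θ₂=-1.242, ω₂=-5.304, θ₃=-0.204, ω₃=-2.526
|θ₂| = 0.057 > 0.047 first at step 22.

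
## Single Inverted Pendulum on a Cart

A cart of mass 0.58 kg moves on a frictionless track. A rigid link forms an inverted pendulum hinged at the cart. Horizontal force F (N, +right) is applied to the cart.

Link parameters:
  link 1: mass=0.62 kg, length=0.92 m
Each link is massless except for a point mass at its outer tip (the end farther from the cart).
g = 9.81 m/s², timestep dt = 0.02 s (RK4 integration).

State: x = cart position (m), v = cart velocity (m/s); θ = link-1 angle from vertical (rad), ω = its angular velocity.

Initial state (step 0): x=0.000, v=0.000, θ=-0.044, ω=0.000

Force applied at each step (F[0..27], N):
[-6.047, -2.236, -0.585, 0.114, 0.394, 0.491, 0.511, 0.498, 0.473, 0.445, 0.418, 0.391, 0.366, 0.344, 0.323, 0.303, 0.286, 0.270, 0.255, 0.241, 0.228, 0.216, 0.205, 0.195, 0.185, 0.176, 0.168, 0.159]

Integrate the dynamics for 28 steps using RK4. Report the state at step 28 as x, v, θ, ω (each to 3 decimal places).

Answer: x=-0.068, v=-0.018, θ=0.010, ω=-0.004

Derivation:
apply F[0]=-6.047 → step 1: x=-0.002, v=-0.199, θ=-0.042, ω=0.207
apply F[1]=-2.236 → step 2: x=-0.007, v=-0.268, θ=-0.037, ω=0.273
apply F[2]=-0.585 → step 3: x=-0.012, v=-0.281, θ=-0.032, ω=0.280
apply F[3]=+0.114 → step 4: x=-0.018, v=-0.271, θ=-0.026, ω=0.263
apply F[4]=+0.394 → step 5: x=-0.023, v=-0.252, θ=-0.021, ω=0.238
apply F[5]=+0.491 → step 6: x=-0.028, v=-0.231, θ=-0.017, ω=0.211
apply F[6]=+0.511 → step 7: x=-0.032, v=-0.211, θ=-0.013, ω=0.186
apply F[7]=+0.498 → step 8: x=-0.036, v=-0.191, θ=-0.009, ω=0.162
apply F[8]=+0.473 → step 9: x=-0.040, v=-0.173, θ=-0.006, ω=0.141
apply F[9]=+0.445 → step 10: x=-0.043, v=-0.157, θ=-0.004, ω=0.122
apply F[10]=+0.418 → step 11: x=-0.046, v=-0.142, θ=-0.001, ω=0.105
apply F[11]=+0.391 → step 12: x=-0.049, v=-0.129, θ=0.001, ω=0.091
apply F[12]=+0.366 → step 13: x=-0.051, v=-0.116, θ=0.002, ω=0.077
apply F[13]=+0.344 → step 14: x=-0.053, v=-0.105, θ=0.004, ω=0.066
apply F[14]=+0.323 → step 15: x=-0.055, v=-0.095, θ=0.005, ω=0.056
apply F[15]=+0.303 → step 16: x=-0.057, v=-0.086, θ=0.006, ω=0.047
apply F[16]=+0.286 → step 17: x=-0.059, v=-0.077, θ=0.007, ω=0.039
apply F[17]=+0.270 → step 18: x=-0.060, v=-0.069, θ=0.008, ω=0.032
apply F[18]=+0.255 → step 19: x=-0.062, v=-0.062, θ=0.008, ω=0.026
apply F[19]=+0.241 → step 20: x=-0.063, v=-0.056, θ=0.009, ω=0.021
apply F[20]=+0.228 → step 21: x=-0.064, v=-0.049, θ=0.009, ω=0.016
apply F[21]=+0.216 → step 22: x=-0.065, v=-0.044, θ=0.009, ω=0.012
apply F[22]=+0.205 → step 23: x=-0.066, v=-0.039, θ=0.009, ω=0.008
apply F[23]=+0.195 → step 24: x=-0.066, v=-0.034, θ=0.010, ω=0.005
apply F[24]=+0.185 → step 25: x=-0.067, v=-0.030, θ=0.010, ω=0.002
apply F[25]=+0.176 → step 26: x=-0.068, v=-0.026, θ=0.010, ω=0.000
apply F[26]=+0.168 → step 27: x=-0.068, v=-0.022, θ=0.010, ω=-0.002
apply F[27]=+0.159 → step 28: x=-0.068, v=-0.018, θ=0.010, ω=-0.004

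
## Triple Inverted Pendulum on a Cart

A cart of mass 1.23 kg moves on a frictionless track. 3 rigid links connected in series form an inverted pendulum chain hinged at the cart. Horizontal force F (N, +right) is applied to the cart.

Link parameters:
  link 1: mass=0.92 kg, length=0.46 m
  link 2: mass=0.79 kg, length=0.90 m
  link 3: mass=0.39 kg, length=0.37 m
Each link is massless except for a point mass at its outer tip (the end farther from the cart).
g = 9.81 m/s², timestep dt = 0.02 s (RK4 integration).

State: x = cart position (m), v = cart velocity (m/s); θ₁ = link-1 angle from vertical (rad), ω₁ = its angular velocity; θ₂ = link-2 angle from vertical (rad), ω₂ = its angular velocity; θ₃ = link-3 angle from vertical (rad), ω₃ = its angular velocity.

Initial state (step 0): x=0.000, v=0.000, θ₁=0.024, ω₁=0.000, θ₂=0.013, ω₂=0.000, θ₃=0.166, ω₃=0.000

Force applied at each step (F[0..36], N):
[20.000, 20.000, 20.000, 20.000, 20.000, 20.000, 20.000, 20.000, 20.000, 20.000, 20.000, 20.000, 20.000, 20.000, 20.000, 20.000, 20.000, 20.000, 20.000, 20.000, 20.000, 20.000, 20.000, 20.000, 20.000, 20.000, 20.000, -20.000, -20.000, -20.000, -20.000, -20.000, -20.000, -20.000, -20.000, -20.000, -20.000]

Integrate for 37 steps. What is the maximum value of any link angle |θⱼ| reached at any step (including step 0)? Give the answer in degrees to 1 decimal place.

Answer: 203.6°

Derivation:
apply F[0]=+20.000 → step 1: x=0.003, v=0.318, θ₁=0.017, ω₁=-0.676, θ₂=0.013, ω₂=-0.021, θ₃=0.167, ω₃=0.123
apply F[1]=+20.000 → step 2: x=0.013, v=0.640, θ₁=-0.003, ω₁=-1.376, θ₂=0.012, ω₂=-0.035, θ₃=0.171, ω₃=0.240
apply F[2]=+20.000 → step 3: x=0.029, v=0.971, θ₁=-0.038, ω₁=-2.116, θ₂=0.011, ω₂=-0.036, θ₃=0.177, ω₃=0.343
apply F[3]=+20.000 → step 4: x=0.052, v=1.308, θ₁=-0.088, ω₁=-2.896, θ₂=0.011, ω₂=-0.026, θ₃=0.184, ω₃=0.421
apply F[4]=+20.000 → step 5: x=0.081, v=1.643, θ₁=-0.154, ω₁=-3.688, θ₂=0.010, ω₂=-0.014, θ₃=0.193, ω₃=0.458
apply F[5]=+20.000 → step 6: x=0.117, v=1.961, θ₁=-0.235, ω₁=-4.436, θ₂=0.010, ω₂=-0.024, θ₃=0.202, ω₃=0.443
apply F[6]=+20.000 → step 7: x=0.159, v=2.243, θ₁=-0.331, ω₁=-5.075, θ₂=0.009, ω₂=-0.080, θ₃=0.211, ω₃=0.376
apply F[7]=+20.000 → step 8: x=0.207, v=2.478, θ₁=-0.437, ω₁=-5.572, θ₂=0.006, ω₂=-0.202, θ₃=0.217, ω₃=0.270
apply F[8]=+20.000 → step 9: x=0.258, v=2.665, θ₁=-0.553, ω₁=-5.934, θ₂=0.001, ω₂=-0.392, θ₃=0.221, ω₃=0.141
apply F[9]=+20.000 → step 10: x=0.313, v=2.809, θ₁=-0.674, ω₁=-6.194, θ₂=-0.010, ω₂=-0.641, θ₃=0.223, ω₃=0.004
apply F[10]=+20.000 → step 11: x=0.370, v=2.918, θ₁=-0.800, ω₁=-6.388, θ₂=-0.025, ω₂=-0.939, θ₃=0.221, ω₃=-0.135
apply F[11]=+20.000 → step 12: x=0.429, v=2.995, θ₁=-0.929, ω₁=-6.542, θ₂=-0.047, ω₂=-1.277, θ₃=0.217, ω₃=-0.274
apply F[12]=+20.000 → step 13: x=0.490, v=3.047, θ₁=-1.062, ω₁=-6.673, θ₂=-0.077, ω₂=-1.648, θ₃=0.210, ω₃=-0.416
apply F[13]=+20.000 → step 14: x=0.551, v=3.075, θ₁=-1.196, ω₁=-6.790, θ₂=-0.114, ω₂=-2.048, θ₃=0.201, ω₃=-0.563
apply F[14]=+20.000 → step 15: x=0.613, v=3.083, θ₁=-1.333, ω₁=-6.896, θ₂=-0.159, ω₂=-2.475, θ₃=0.188, ω₃=-0.722
apply F[15]=+20.000 → step 16: x=0.674, v=3.073, θ₁=-1.472, ω₁=-6.989, θ₂=-0.213, ω₂=-2.926, θ₃=0.172, ω₃=-0.900
apply F[16]=+20.000 → step 17: x=0.736, v=3.048, θ₁=-1.612, ω₁=-7.063, θ₂=-0.276, ω₂=-3.401, θ₃=0.152, ω₃=-1.108
apply F[17]=+20.000 → step 18: x=0.796, v=3.013, θ₁=-1.754, ω₁=-7.105, θ₂=-0.349, ω₂=-3.897, θ₃=0.127, ω₃=-1.360
apply F[18]=+20.000 → step 19: x=0.856, v=2.974, θ₁=-1.896, ω₁=-7.097, θ₂=-0.432, ω₂=-4.411, θ₃=0.097, ω₃=-1.671
apply F[19]=+20.000 → step 20: x=0.915, v=2.939, θ₁=-2.038, ω₁=-7.010, θ₂=-0.525, ω₂=-4.939, θ₃=0.060, ω₃=-2.062
apply F[20]=+20.000 → step 21: x=0.974, v=2.920, θ₁=-2.176, ω₁=-6.804, θ₂=-0.630, ω₂=-5.470, θ₃=0.014, ω₃=-2.557
apply F[21]=+20.000 → step 22: x=1.032, v=2.930, θ₁=-2.309, ω₁=-6.431, θ₂=-0.744, ω₂=-5.988, θ₃=-0.043, ω₃=-3.182
apply F[22]=+20.000 → step 23: x=1.091, v=2.981, θ₁=-2.432, ω₁=-5.839, θ₂=-0.869, ω₂=-6.471, θ₃=-0.115, ω₃=-3.961
apply F[23]=+20.000 → step 24: x=1.152, v=3.081, θ₁=-2.540, ω₁=-4.990, θ₂=-1.003, ω₂=-6.893, θ₃=-0.203, ω₃=-4.914
apply F[24]=+20.000 → step 25: x=1.215, v=3.227, θ₁=-2.630, ω₁=-3.878, θ₂=-1.144, ω₂=-7.233, θ₃=-0.312, ω₃=-6.042
apply F[25]=+20.000 → step 26: x=1.281, v=3.406, θ₁=-2.694, ω₁=-2.534, θ₂=-1.291, ω₂=-7.491, θ₃=-0.446, ω₃=-7.339
apply F[26]=+20.000 → step 27: x=1.351, v=3.599, θ₁=-2.730, ω₁=-1.013, θ₂=-1.443, ω₂=-7.690, θ₃=-0.607, ω₃=-8.799
apply F[27]=-20.000 → step 28: x=1.419, v=3.199, θ₁=-2.746, ω₁=-0.648, θ₂=-1.596, ω₂=-7.636, θ₃=-0.798, ω₃=-10.303
apply F[28]=-20.000 → step 29: x=1.479, v=2.770, θ₁=-2.756, ω₁=-0.275, θ₂=-1.749, ω₂=-7.605, θ₃=-1.020, ω₃=-11.897
apply F[29]=-20.000 → step 30: x=1.530, v=2.299, θ₁=-2.757, ω₁=0.113, θ₂=-1.901, ω₂=-7.610, θ₃=-1.274, ω₃=-13.596
apply F[30]=-20.000 → step 31: x=1.570, v=1.764, θ₁=-2.751, ω₁=0.498, θ₂=-2.054, ω₂=-7.680, θ₃=-1.564, ω₃=-15.376
apply F[31]=-20.000 → step 32: x=1.600, v=1.126, θ₁=-2.738, ω₁=0.788, θ₂=-2.209, ω₂=-7.869, θ₃=-1.889, ω₃=-17.094
apply F[32]=-20.000 → step 33: x=1.614, v=0.342, θ₁=-2.722, ω₁=0.743, θ₂=-2.370, ω₂=-8.233, θ₃=-2.245, ω₃=-18.351
apply F[33]=-20.000 → step 34: x=1.612, v=-0.599, θ₁=-2.713, ω₁=-0.022, θ₂=-2.539, ω₂=-8.759, θ₃=-2.616, ω₃=-18.501
apply F[34]=-20.000 → step 35: x=1.590, v=-1.621, θ₁=-2.729, ω₁=-1.739, θ₂=-2.720, ω₂=-9.304, θ₃=-2.975, ω₃=-17.169
apply F[35]=-20.000 → step 36: x=1.547, v=-2.633, θ₁=-2.788, ω₁=-4.271, θ₂=-2.910, ω₂=-9.687, θ₃=-3.294, ω₃=-14.607
apply F[36]=-20.000 → step 37: x=1.485, v=-3.580, θ₁=-2.903, ω₁=-7.318, θ₂=-3.106, ω₂=-9.770, θ₃=-3.553, ω₃=-11.200
Max |angle| over trajectory = 3.553 rad = 203.6°.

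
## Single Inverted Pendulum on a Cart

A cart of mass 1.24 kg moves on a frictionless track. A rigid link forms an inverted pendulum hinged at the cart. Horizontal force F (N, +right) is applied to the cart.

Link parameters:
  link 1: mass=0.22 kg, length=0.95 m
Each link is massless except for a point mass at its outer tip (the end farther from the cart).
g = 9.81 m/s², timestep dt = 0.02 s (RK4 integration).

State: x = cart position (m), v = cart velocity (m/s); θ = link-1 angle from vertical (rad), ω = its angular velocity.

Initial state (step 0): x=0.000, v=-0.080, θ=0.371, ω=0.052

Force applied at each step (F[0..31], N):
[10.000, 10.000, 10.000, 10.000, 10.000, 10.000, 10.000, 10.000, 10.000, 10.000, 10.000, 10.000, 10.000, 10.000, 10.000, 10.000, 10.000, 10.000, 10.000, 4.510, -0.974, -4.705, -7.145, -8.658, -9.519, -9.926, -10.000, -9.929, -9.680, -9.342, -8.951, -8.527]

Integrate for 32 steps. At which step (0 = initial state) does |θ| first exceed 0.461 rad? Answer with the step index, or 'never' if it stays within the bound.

apply F[0]=+10.000 → step 1: x=-0.000, v=0.066, θ=0.371, ω=-0.016
apply F[1]=+10.000 → step 2: x=0.003, v=0.212, θ=0.370, ω=-0.085
apply F[2]=+10.000 → step 3: x=0.008, v=0.358, θ=0.368, ω=-0.154
apply F[3]=+10.000 → step 4: x=0.017, v=0.505, θ=0.364, ω=-0.224
apply F[4]=+10.000 → step 5: x=0.029, v=0.651, θ=0.359, ω=-0.295
apply F[5]=+10.000 → step 6: x=0.043, v=0.798, θ=0.352, ω=-0.368
apply F[6]=+10.000 → step 7: x=0.060, v=0.946, θ=0.344, ω=-0.443
apply F[7]=+10.000 → step 8: x=0.081, v=1.093, θ=0.335, ω=-0.521
apply F[8]=+10.000 → step 9: x=0.104, v=1.242, θ=0.323, ω=-0.602
apply F[9]=+10.000 → step 10: x=0.131, v=1.390, θ=0.311, ω=-0.686
apply F[10]=+10.000 → step 11: x=0.160, v=1.540, θ=0.296, ω=-0.775
apply F[11]=+10.000 → step 12: x=0.192, v=1.690, θ=0.279, ω=-0.868
apply F[12]=+10.000 → step 13: x=0.227, v=1.841, θ=0.261, ω=-0.966
apply F[13]=+10.000 → step 14: x=0.266, v=1.993, θ=0.241, ω=-1.070
apply F[14]=+10.000 → step 15: x=0.307, v=2.147, θ=0.218, ω=-1.180
apply F[15]=+10.000 → step 16: x=0.352, v=2.301, θ=0.194, ω=-1.296
apply F[16]=+10.000 → step 17: x=0.399, v=2.456, θ=0.166, ω=-1.420
apply F[17]=+10.000 → step 18: x=0.450, v=2.613, θ=0.137, ω=-1.552
apply F[18]=+10.000 → step 19: x=0.504, v=2.771, θ=0.104, ω=-1.692
apply F[19]=+4.510 → step 20: x=0.560, v=2.841, θ=0.070, ω=-1.748
apply F[20]=-0.974 → step 21: x=0.617, v=2.824, θ=0.035, ω=-1.719
apply F[21]=-4.705 → step 22: x=0.672, v=2.748, θ=0.002, ω=-1.635
apply F[22]=-7.145 → step 23: x=0.726, v=2.633, θ=-0.030, ω=-1.517
apply F[23]=-8.658 → step 24: x=0.777, v=2.495, θ=-0.059, ω=-1.381
apply F[24]=-9.519 → step 25: x=0.826, v=2.343, θ=-0.085, ω=-1.237
apply F[25]=-9.926 → step 26: x=0.871, v=2.186, θ=-0.108, ω=-1.092
apply F[26]=-10.000 → step 27: x=0.913, v=2.029, θ=-0.129, ω=-0.953
apply F[27]=-9.929 → step 28: x=0.952, v=1.874, θ=-0.146, ω=-0.819
apply F[28]=-9.680 → step 29: x=0.988, v=1.723, θ=-0.161, ω=-0.694
apply F[29]=-9.342 → step 30: x=1.021, v=1.579, θ=-0.174, ω=-0.579
apply F[30]=-8.951 → step 31: x=1.051, v=1.441, θ=-0.185, ω=-0.473
apply F[31]=-8.527 → step 32: x=1.079, v=1.311, θ=-0.193, ω=-0.377
max |θ| = 0.371 ≤ 0.461 over all 33 states.

Answer: never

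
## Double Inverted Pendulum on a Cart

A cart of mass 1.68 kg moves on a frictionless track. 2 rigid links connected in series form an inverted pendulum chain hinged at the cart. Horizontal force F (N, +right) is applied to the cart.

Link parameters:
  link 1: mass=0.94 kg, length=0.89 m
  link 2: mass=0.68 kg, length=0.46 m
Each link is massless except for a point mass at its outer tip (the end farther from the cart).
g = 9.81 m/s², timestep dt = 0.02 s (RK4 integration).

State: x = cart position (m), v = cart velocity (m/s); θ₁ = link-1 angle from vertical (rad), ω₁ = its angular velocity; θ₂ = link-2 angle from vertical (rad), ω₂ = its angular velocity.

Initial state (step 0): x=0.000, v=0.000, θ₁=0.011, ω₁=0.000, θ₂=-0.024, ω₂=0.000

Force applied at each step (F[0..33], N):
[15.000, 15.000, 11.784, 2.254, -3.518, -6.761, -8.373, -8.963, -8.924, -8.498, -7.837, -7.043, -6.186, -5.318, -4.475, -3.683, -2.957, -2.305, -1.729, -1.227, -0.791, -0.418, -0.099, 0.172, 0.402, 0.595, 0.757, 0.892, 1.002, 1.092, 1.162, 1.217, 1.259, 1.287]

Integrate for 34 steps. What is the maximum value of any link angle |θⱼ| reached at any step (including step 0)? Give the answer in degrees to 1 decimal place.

apply F[0]=+15.000 → step 1: x=0.002, v=0.177, θ₁=0.009, ω₁=-0.191, θ₂=-0.024, ω₂=-0.026
apply F[1]=+15.000 → step 2: x=0.007, v=0.354, θ₁=0.003, ω₁=-0.383, θ₂=-0.025, ω₂=-0.048
apply F[2]=+11.784 → step 3: x=0.016, v=0.494, θ₁=-0.006, ω₁=-0.538, θ₂=-0.026, ω₂=-0.066
apply F[3]=+2.254 → step 4: x=0.026, v=0.523, θ₁=-0.017, ω₁=-0.570, θ₂=-0.028, ω₂=-0.077
apply F[4]=-3.518 → step 5: x=0.036, v=0.486, θ₁=-0.028, ω₁=-0.532, θ₂=-0.029, ω₂=-0.081
apply F[5]=-6.761 → step 6: x=0.045, v=0.411, θ₁=-0.038, ω₁=-0.456, θ₂=-0.031, ω₂=-0.079
apply F[6]=-8.373 → step 7: x=0.052, v=0.320, θ₁=-0.046, ω₁=-0.364, θ₂=-0.032, ω₂=-0.071
apply F[7]=-8.963 → step 8: x=0.057, v=0.222, θ₁=-0.052, ω₁=-0.269, θ₂=-0.034, ω₂=-0.059
apply F[8]=-8.924 → step 9: x=0.061, v=0.127, θ₁=-0.057, ω₁=-0.177, θ₂=-0.035, ω₂=-0.044
apply F[9]=-8.498 → step 10: x=0.063, v=0.037, θ₁=-0.059, ω₁=-0.092, θ₂=-0.035, ω₂=-0.027
apply F[10]=-7.837 → step 11: x=0.063, v=-0.045, θ₁=-0.061, ω₁=-0.018, θ₂=-0.036, ω₂=-0.008
apply F[11]=-7.043 → step 12: x=0.061, v=-0.117, θ₁=-0.060, ω₁=0.046, θ₂=-0.036, ω₂=0.010
apply F[12]=-6.186 → step 13: x=0.058, v=-0.179, θ₁=-0.059, ω₁=0.098, θ₂=-0.035, ω₂=0.028
apply F[13]=-5.318 → step 14: x=0.054, v=-0.232, θ₁=-0.056, ω₁=0.141, θ₂=-0.035, ω₂=0.045
apply F[14]=-4.475 → step 15: x=0.049, v=-0.274, θ₁=-0.053, ω₁=0.173, θ₂=-0.034, ω₂=0.061
apply F[15]=-3.683 → step 16: x=0.043, v=-0.308, θ₁=-0.050, ω₁=0.197, θ₂=-0.032, ω₂=0.075
apply F[16]=-2.957 → step 17: x=0.037, v=-0.335, θ₁=-0.046, ω₁=0.213, θ₂=-0.031, ω₂=0.087
apply F[17]=-2.305 → step 18: x=0.030, v=-0.354, θ₁=-0.041, ω₁=0.223, θ₂=-0.029, ω₂=0.097
apply F[18]=-1.729 → step 19: x=0.022, v=-0.367, θ₁=-0.037, ω₁=0.228, θ₂=-0.027, ω₂=0.105
apply F[19]=-1.227 → step 20: x=0.015, v=-0.375, θ₁=-0.032, ω₁=0.228, θ₂=-0.025, ω₂=0.111
apply F[20]=-0.791 → step 21: x=0.007, v=-0.379, θ₁=-0.028, ω₁=0.225, θ₂=-0.022, ω₂=0.116
apply F[21]=-0.418 → step 22: x=-0.000, v=-0.379, θ₁=-0.023, ω₁=0.219, θ₂=-0.020, ω₂=0.119
apply F[22]=-0.099 → step 23: x=-0.008, v=-0.377, θ₁=-0.019, ω₁=0.210, θ₂=-0.018, ω₂=0.121
apply F[23]=+0.172 → step 24: x=-0.015, v=-0.371, θ₁=-0.015, ω₁=0.201, θ₂=-0.015, ω₂=0.121
apply F[24]=+0.402 → step 25: x=-0.023, v=-0.364, θ₁=-0.011, ω₁=0.190, θ₂=-0.013, ω₂=0.120
apply F[25]=+0.595 → step 26: x=-0.030, v=-0.355, θ₁=-0.007, ω₁=0.179, θ₂=-0.010, ω₂=0.118
apply F[26]=+0.757 → step 27: x=-0.037, v=-0.345, θ₁=-0.004, ω₁=0.167, θ₂=-0.008, ω₂=0.116
apply F[27]=+0.892 → step 28: x=-0.043, v=-0.334, θ₁=-0.000, ω₁=0.155, θ₂=-0.006, ω₂=0.112
apply F[28]=+1.002 → step 29: x=-0.050, v=-0.323, θ₁=0.002, ω₁=0.143, θ₂=-0.003, ω₂=0.108
apply F[29]=+1.092 → step 30: x=-0.056, v=-0.310, θ₁=0.005, ω₁=0.131, θ₂=-0.001, ω₂=0.104
apply F[30]=+1.162 → step 31: x=-0.062, v=-0.298, θ₁=0.008, ω₁=0.119, θ₂=0.001, ω₂=0.099
apply F[31]=+1.217 → step 32: x=-0.068, v=-0.285, θ₁=0.010, ω₁=0.108, θ₂=0.003, ω₂=0.093
apply F[32]=+1.259 → step 33: x=-0.074, v=-0.272, θ₁=0.012, ω₁=0.097, θ₂=0.004, ω₂=0.088
apply F[33]=+1.287 → step 34: x=-0.079, v=-0.259, θ₁=0.014, ω₁=0.087, θ₂=0.006, ω₂=0.082
Max |angle| over trajectory = 0.061 rad = 3.5°.

Answer: 3.5°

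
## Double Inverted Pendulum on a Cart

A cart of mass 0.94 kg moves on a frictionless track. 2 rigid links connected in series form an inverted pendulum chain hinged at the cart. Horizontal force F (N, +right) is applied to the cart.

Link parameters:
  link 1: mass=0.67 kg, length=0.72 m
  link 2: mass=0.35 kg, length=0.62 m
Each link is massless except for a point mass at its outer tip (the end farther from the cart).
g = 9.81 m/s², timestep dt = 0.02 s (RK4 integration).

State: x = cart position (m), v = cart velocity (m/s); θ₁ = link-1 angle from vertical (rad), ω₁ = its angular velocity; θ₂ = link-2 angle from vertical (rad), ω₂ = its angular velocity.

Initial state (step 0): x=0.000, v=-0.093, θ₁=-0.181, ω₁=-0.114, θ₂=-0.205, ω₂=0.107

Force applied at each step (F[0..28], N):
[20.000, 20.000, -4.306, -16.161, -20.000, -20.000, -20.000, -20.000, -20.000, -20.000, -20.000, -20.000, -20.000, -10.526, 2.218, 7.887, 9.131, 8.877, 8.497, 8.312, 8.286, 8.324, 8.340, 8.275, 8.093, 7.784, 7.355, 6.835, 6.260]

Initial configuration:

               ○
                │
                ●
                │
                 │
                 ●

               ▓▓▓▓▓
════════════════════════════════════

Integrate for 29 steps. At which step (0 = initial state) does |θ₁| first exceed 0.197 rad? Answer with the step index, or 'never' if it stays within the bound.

Answer: 2

Derivation:
apply F[0]=+20.000 → step 1: x=0.003, v=0.354, θ₁=-0.190, ω₁=-0.773, θ₂=-0.203, ω₂=0.102
apply F[1]=+20.000 → step 2: x=0.014, v=0.798, θ₁=-0.212, ω₁=-1.431, θ₂=-0.201, ω₂=0.101
apply F[2]=-4.306 → step 3: x=0.030, v=0.748, θ₁=-0.240, ω₁=-1.428, θ₂=-0.199, ω₂=0.112
apply F[3]=-16.161 → step 4: x=0.042, v=0.469, θ₁=-0.266, ω₁=-1.130, θ₂=-0.196, ω₂=0.145
apply F[4]=-20.000 → step 5: x=0.048, v=0.123, θ₁=-0.285, ω₁=-0.758, θ₂=-0.193, ω₂=0.199
apply F[5]=-20.000 → step 6: x=0.047, v=-0.216, θ₁=-0.296, ω₁=-0.406, θ₂=-0.188, ω₂=0.267
apply F[6]=-20.000 → step 7: x=0.039, v=-0.551, θ₁=-0.301, ω₁=-0.065, θ₂=-0.182, ω₂=0.347
apply F[7]=-20.000 → step 8: x=0.025, v=-0.885, θ₁=-0.299, ω₁=0.273, θ₂=-0.174, ω₂=0.432
apply F[8]=-20.000 → step 9: x=0.004, v=-1.223, θ₁=-0.290, ω₁=0.617, θ₂=-0.165, ω₂=0.517
apply F[9]=-20.000 → step 10: x=-0.024, v=-1.566, θ₁=-0.274, ω₁=0.975, θ₂=-0.154, ω₂=0.600
apply F[10]=-20.000 → step 11: x=-0.059, v=-1.918, θ₁=-0.251, ω₁=1.356, θ₂=-0.141, ω₂=0.673
apply F[11]=-20.000 → step 12: x=-0.101, v=-2.284, θ₁=-0.220, ω₁=1.768, θ₂=-0.127, ω₂=0.733
apply F[12]=-20.000 → step 13: x=-0.151, v=-2.664, θ₁=-0.180, ω₁=2.219, θ₂=-0.112, ω₂=0.774
apply F[13]=-10.526 → step 14: x=-0.206, v=-2.864, θ₁=-0.133, ω₁=2.445, θ₂=-0.096, ω₂=0.793
apply F[14]=+2.218 → step 15: x=-0.262, v=-2.804, θ₁=-0.086, ω₁=2.332, θ₂=-0.080, ω₂=0.799
apply F[15]=+7.887 → step 16: x=-0.317, v=-2.629, θ₁=-0.042, ω₁=2.072, θ₂=-0.064, ω₂=0.796
apply F[16]=+9.131 → step 17: x=-0.367, v=-2.431, θ₁=-0.003, ω₁=1.795, θ₂=-0.048, ω₂=0.784
apply F[17]=+8.877 → step 18: x=-0.414, v=-2.245, θ₁=0.030, ω₁=1.546, θ₂=-0.033, ω₂=0.764
apply F[18]=+8.497 → step 19: x=-0.457, v=-2.072, θ₁=0.059, ω₁=1.327, θ₂=-0.018, ω₂=0.734
apply F[19]=+8.312 → step 20: x=-0.497, v=-1.910, θ₁=0.084, ω₁=1.132, θ₂=-0.003, ω₂=0.697
apply F[20]=+8.286 → step 21: x=-0.534, v=-1.753, θ₁=0.104, ω₁=0.954, θ₂=0.010, ω₂=0.654
apply F[21]=+8.324 → step 22: x=-0.567, v=-1.600, θ₁=0.122, ω₁=0.787, θ₂=0.023, ω₂=0.607
apply F[22]=+8.340 → step 23: x=-0.598, v=-1.451, θ₁=0.136, ω₁=0.632, θ₂=0.034, ω₂=0.557
apply F[23]=+8.275 → step 24: x=-0.625, v=-1.307, θ₁=0.147, ω₁=0.487, θ₂=0.045, ω₂=0.505
apply F[24]=+8.093 → step 25: x=-0.650, v=-1.169, θ₁=0.156, ω₁=0.354, θ₂=0.055, ω₂=0.453
apply F[25]=+7.784 → step 26: x=-0.672, v=-1.040, θ₁=0.161, ω₁=0.235, θ₂=0.063, ω₂=0.401
apply F[26]=+7.355 → step 27: x=-0.692, v=-0.921, θ₁=0.165, ω₁=0.130, θ₂=0.071, ω₂=0.351
apply F[27]=+6.835 → step 28: x=-0.709, v=-0.813, θ₁=0.167, ω₁=0.042, θ₂=0.077, ω₂=0.304
apply F[28]=+6.260 → step 29: x=-0.724, v=-0.717, θ₁=0.167, ω₁=-0.031, θ₂=0.083, ω₂=0.259
|θ₁| = 0.212 > 0.197 first at step 2.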